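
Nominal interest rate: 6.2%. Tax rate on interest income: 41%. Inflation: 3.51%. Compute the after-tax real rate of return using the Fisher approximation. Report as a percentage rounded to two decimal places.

0.15%

After-tax nominal return = 6.2% × (1 − 0.41) = 3.6580%.
r ≈ 3.6580% − 3.51% → 0.15%.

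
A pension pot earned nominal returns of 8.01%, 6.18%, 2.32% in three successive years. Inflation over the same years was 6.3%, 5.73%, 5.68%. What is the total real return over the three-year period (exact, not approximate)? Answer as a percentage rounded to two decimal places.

-1.20%

Compound the nominal returns: 1.0801 × 1.0618 × 1.0232 = 1.173457.
Compound inflation: 1.0630 × 1.0573 × 1.0568 = 1.187748.
Deflate: 1.173457 / 1.187748 = 0.987968.
Total real return = 0.987968 − 1 → -1.20%.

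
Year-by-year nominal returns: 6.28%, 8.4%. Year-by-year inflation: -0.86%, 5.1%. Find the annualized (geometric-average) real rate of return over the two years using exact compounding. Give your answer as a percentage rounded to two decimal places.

Nominal growth factor = 1.0628 × 1.0840 = 1.15207520
Price-level growth factor = 0.9914 × 1.0510 = 1.04196140
Real growth factor = 1.15207520 / 1.04196140 = 1.10567935
Annualized real rate = 1.10567935^(1/2) − 1 = 5.1513% → 5.15%.

5.15%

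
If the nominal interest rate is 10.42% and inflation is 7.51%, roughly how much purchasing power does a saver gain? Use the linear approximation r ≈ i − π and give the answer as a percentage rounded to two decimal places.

r ≈ i − π = 10.42% − 7.51% = 2.91%.

2.91%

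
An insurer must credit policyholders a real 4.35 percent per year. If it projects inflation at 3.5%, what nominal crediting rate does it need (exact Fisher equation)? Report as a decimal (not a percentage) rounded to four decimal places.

(1 + i) = (1 + r)(1 + π) = 1.04350 × 1.03500 = 1.0800225
i = 1.0800225 − 1, so the required nominal rate is 0.0800.

0.0800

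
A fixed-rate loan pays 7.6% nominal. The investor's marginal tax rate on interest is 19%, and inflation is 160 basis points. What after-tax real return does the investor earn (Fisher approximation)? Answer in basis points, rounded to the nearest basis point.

456 basis points

After-tax nominal return = 7.6% × (1 − 0.19) = 6.1560%.
r ≈ 6.1560% − 1.6% → 456 basis points.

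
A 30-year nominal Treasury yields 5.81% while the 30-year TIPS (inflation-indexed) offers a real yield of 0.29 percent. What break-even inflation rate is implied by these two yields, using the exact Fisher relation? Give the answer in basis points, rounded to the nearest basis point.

(1 + π) = (1 + i)/(1 + r) = 1.05810 / 1.00290 = 1.055040
Break-even inflation = 1.055040 − 1 → 550 basis points.

550 basis points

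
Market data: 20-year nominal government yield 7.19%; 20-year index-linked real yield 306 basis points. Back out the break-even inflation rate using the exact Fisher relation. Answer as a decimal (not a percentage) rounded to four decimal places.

(1 + π) = (1 + i)/(1 + r) = 1.07190 / 1.03060 = 1.040074
Break-even inflation = 1.040074 − 1 → 0.0401.

0.0401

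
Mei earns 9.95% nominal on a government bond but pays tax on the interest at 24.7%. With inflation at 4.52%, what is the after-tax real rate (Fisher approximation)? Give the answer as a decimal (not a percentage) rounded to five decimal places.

0.02972

After-tax nominal return = 9.95% × (1 − 0.247) = 7.49235%.
r ≈ 7.49235% − 4.52% → 0.02972.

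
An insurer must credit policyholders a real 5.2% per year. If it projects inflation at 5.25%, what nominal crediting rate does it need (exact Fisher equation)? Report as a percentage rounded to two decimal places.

10.72%

(1 + i) = (1 + r)(1 + π) = 1.05200 × 1.05250 = 1.10723
i = 1.10723 − 1, so the required nominal rate is 10.72%.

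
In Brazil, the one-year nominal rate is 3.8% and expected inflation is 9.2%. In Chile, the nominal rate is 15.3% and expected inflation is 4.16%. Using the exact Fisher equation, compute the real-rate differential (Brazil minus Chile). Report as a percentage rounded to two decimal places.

Brazil: (1 + 0.0380)/(1 + 0.0920) − 1 = -4.9451%
Chile: (1 + 0.1530)/(1 + 0.0416) − 1 = 10.6951%
Differential = -4.9451% − 10.6951% = -15.6401% → -15.64%.

-15.64%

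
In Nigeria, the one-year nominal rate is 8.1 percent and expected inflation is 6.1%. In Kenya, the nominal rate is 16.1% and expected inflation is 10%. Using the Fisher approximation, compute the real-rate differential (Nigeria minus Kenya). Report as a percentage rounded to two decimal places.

Nigeria: 8.1% − 6.1% = 2.000%
Kenya: 16.1% − 10% = 6.100%
Differential = -4.100% → -4.10%.

-4.10%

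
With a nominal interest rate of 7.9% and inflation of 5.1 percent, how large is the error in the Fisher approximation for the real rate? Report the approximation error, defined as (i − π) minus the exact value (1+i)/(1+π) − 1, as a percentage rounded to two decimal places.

0.14%

Approximate: r ≈ 7.900% − 5.100% = 2.8000%
Exact: (1 + 0.0790)/(1 + 0.0510) − 1 = 2.6641%
Error = 2.8000% − 2.6641% = 0.1359% → 0.14%.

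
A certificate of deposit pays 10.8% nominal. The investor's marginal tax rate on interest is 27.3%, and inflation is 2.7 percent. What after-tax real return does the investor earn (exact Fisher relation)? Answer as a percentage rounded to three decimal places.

5.016%

After-tax nominal return = 10.8% × (1 − 0.273) = 7.8516%.
1 + r = 1.078516 / 1.02700 = 1.050162
After-tax real rate = 1.050162 − 1 → 5.016%.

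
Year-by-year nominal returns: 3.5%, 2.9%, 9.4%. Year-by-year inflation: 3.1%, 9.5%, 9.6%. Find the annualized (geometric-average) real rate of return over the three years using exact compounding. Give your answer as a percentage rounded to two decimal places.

-1.98%

Nominal growth factor = 1.0350 × 1.0290 × 1.0940 = 1.16512641
Price-level growth factor = 1.0310 × 1.0950 × 1.0960 = 1.23732372
Real growth factor = 1.16512641 / 1.23732372 = 0.94165043
Annualized real rate = 0.94165043^(1/3) − 1 = -1.9841% → -1.98%.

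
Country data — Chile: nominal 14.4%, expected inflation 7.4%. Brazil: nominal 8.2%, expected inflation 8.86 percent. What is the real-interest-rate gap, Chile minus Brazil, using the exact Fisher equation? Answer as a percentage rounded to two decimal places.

7.12%

Chile: (1 + 0.1440)/(1 + 0.0740) − 1 = 6.5177%
Brazil: (1 + 0.0820)/(1 + 0.0886) − 1 = -0.6063%
Differential = 6.5177% − (-0.6063%) = 7.1240% → 7.12%.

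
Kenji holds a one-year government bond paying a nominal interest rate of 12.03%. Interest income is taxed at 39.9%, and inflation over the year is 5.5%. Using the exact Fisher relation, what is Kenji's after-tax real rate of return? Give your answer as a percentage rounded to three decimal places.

1.640%

After-tax nominal return = 12.03% × (1 − 0.399) = 7.23003%.
1 + r = 1.0723003 / 1.05500 = 1.016398
After-tax real rate = 1.016398 − 1 → 1.640%.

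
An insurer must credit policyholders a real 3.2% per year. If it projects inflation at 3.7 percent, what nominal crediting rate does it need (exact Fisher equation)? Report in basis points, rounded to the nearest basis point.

702 basis points

(1 + i) = (1 + r)(1 + π) = 1.03200 × 1.03700 = 1.070184
i = 1.070184 − 1, so the required nominal rate is 702 basis points.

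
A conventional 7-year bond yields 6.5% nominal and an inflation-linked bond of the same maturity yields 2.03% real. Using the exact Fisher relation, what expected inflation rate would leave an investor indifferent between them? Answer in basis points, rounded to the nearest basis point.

(1 + π) = (1 + i)/(1 + r) = 1.06500 / 1.02030 = 1.043811
Break-even inflation = 1.043811 − 1 → 438 basis points.

438 basis points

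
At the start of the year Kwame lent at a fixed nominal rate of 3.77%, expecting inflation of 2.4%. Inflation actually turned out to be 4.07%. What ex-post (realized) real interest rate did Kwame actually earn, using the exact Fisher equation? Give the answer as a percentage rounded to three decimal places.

Ex-post: (1 + 0.0377)/(1 + 0.0407) − 1 = -0.2883%
So the realized real rate is -0.288%.

-0.288%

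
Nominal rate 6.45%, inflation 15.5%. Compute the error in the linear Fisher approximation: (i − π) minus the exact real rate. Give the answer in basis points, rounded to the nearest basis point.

Approximate: r ≈ 6.450% − 15.500% = -9.0500%
Exact: (1 + 0.0645)/(1 + 0.1550) − 1 = -7.8355%
Error = -9.0500% − (-7.8355%) = -1.2145% → -121 basis points.

-121 basis points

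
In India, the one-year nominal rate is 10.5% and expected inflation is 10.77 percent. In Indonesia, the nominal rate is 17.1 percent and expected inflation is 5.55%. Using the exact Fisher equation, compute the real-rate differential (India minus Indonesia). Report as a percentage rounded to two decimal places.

India: (1 + 0.1050)/(1 + 0.1077) − 1 = -0.2437%
Indonesia: (1 + 0.1710)/(1 + 0.0555) − 1 = 10.9427%
Differential = -0.2437% − 10.9427% = -11.1864% → -11.19%.

-11.19%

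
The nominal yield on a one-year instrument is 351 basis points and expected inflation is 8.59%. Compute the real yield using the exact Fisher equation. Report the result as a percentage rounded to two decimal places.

-4.68%

1 + r = 1.03510 / 1.08590 = 0.953219
r = 0.953219 − 1 = -4.6781%, i.e. -4.68%.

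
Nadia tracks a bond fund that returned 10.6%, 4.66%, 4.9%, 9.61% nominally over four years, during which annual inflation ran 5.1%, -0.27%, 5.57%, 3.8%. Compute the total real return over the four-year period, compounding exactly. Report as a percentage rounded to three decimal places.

Compound the nominal returns: 1.1060 × 1.0466 × 1.0490 × 1.0961 = 1.330949.
Compound inflation: 1.0510 × 0.9973 × 1.0557 × 1.0380 = 1.148594.
Deflate: 1.330949 / 1.148594 = 1.158764.
Total real return = 1.158764 − 1 → 15.876%.

15.876%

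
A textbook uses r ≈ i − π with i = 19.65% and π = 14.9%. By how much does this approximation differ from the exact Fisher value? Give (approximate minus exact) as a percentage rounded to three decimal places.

0.616%

Approximate: r ≈ 19.650% − 14.900% = 4.7500%
Exact: (1 + 0.1965)/(1 + 0.1490) − 1 = 4.1340%
Error = 4.7500% − 4.1340% = 0.6160% → 0.616%.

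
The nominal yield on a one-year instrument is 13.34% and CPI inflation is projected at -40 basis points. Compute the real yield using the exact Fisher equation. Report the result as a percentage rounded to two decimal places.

13.80%

By the Fisher identity, 1 + r = (1 + i)/(1 + π).
1 + r = 1.13340 / 0.99600 = 1.137952
r = 1.137952 − 1 = 13.7952%, i.e. 13.80%.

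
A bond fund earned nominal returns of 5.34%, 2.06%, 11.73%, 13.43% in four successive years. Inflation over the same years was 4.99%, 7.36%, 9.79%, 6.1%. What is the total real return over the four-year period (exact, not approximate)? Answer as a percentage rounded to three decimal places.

Compound the nominal returns: 1.0534 × 1.0206 × 1.1173 × 1.1343 = 1.3625317.
Compound inflation: 1.0499 × 1.0736 × 1.0979 × 1.0610 = 1.3130117.
Deflate: 1.3625317 / 1.3130117 = 1.0377148.
Total real return = 1.0377148 − 1 → 3.771%.

3.771%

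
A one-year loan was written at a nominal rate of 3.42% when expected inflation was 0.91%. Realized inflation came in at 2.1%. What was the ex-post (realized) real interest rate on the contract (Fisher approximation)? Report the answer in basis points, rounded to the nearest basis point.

Ex-post: 3.42% − 2.1% = 1.320%
So the realized real rate is 132 basis points.

132 basis points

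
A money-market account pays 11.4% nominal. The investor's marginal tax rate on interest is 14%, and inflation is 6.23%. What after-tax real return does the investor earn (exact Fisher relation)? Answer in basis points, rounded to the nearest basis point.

After-tax nominal return = 11.4% × (1 − 0.14) = 9.8040%.
1 + r = 1.09804 / 1.06230 = 1.033644
After-tax real rate = 1.033644 − 1 → 336 basis points.

336 basis points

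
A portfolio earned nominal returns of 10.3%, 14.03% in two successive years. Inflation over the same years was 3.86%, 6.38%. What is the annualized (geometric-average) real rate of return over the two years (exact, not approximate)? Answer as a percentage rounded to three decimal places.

6.695%

Nominal growth factor = 1.1030 × 1.1403 = 1.25775090
Price-level growth factor = 1.0386 × 1.0638 = 1.10486268
Real growth factor = 1.25775090 / 1.10486268 = 1.13837758
Annualized real rate = 1.13837758^(1/2) − 1 = 6.6948% → 6.695%.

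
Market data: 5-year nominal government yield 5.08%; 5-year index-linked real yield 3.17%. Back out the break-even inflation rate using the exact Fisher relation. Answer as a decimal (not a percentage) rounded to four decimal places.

0.0185

(1 + π) = (1 + i)/(1 + r) = 1.05080 / 1.03170 = 1.018513
Break-even inflation = 1.018513 − 1 → 0.0185.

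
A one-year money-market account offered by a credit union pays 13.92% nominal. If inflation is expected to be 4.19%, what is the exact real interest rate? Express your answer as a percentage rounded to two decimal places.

9.34%

By the Fisher identity, 1 + r = (1 + i)/(1 + π).
1 + r = 1.13920 / 1.04190 = 1.093387
r = 1.093387 − 1 = 9.3387%, i.e. 9.34%.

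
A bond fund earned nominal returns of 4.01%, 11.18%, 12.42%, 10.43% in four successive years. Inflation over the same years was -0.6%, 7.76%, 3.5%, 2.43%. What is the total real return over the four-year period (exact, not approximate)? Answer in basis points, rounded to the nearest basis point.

Compound the nominal returns: 1.0401 × 1.1118 × 1.1242 × 1.1043 = 1.435597.
Compound inflation: 0.9940 × 1.0776 × 1.0350 × 1.0243 = 1.135564.
Deflate: 1.435597 / 1.135564 = 1.264215.
Total real return = 1.264215 − 1 → 2642 basis points.

2642 basis points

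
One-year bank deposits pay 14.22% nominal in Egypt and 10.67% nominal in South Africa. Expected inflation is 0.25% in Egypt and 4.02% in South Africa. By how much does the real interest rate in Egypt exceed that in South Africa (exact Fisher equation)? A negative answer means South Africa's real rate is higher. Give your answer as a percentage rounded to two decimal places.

Egypt: (1 + 0.1422)/(1 + 0.0025) − 1 = 13.9352%
South Africa: (1 + 0.1067)/(1 + 0.0402) − 1 = 6.3930%
Differential = 13.9352% − 6.3930% = 7.5422% → 7.54%.

7.54%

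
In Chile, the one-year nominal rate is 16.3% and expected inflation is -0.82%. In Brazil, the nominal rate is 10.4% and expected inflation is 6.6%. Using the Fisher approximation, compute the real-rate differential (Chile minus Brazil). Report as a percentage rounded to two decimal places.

Chile: 16.3% − (-0.82%) = 17.120%
Brazil: 10.4% − 6.6% = 3.800%
Differential = 13.320% → 13.32%.

13.32%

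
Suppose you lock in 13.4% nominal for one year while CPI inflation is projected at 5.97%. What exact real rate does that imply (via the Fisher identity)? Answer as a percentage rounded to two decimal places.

1 + r = 1.13400 / 1.05970 = 1.070114
r = 1.070114 − 1 = 7.0114%, i.e. 7.01%.

7.01%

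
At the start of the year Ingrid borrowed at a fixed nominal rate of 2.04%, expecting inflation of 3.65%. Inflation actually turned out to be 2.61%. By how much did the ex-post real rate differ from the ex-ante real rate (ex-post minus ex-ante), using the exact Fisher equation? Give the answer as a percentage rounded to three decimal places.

Ex-ante: (1 + 0.0204)/(1 + 0.0365) − 1 = -1.5533%
Ex-post: (1 + 0.0204)/(1 + 0.0261) − 1 = -0.5555%
Difference (ex-post − ex-ante) = 0.9978% → 0.998%.

0.998%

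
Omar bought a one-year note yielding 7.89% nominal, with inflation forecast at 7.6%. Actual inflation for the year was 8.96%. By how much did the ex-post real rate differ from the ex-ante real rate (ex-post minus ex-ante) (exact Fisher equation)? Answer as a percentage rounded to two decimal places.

Ex-ante: (1 + 0.0789)/(1 + 0.0760) − 1 = 0.2695%
Ex-post: (1 + 0.0789)/(1 + 0.0896) − 1 = -0.9820%
Difference (ex-post − ex-ante) = -1.2515% → -1.25%.

-1.25%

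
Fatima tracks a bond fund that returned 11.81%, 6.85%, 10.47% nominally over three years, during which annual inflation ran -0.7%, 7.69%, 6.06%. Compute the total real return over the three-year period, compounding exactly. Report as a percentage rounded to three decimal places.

16.365%

Compound the nominal returns: 1.1181 × 1.0685 × 1.1047 = 1.319774.
Compound inflation: 0.9930 × 1.0769 × 1.0606 = 1.134165.
Deflate: 1.319774 / 1.134165 = 1.163652.
Total real return = 1.163652 − 1 → 16.365%.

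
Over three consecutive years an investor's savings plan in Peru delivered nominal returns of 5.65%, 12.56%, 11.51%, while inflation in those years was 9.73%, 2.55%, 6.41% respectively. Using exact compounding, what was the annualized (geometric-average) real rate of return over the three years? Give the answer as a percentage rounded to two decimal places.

3.46%

Compound the nominal returns: 1.0565 × 1.1256 × 1.1151 = 1.32607291.
Compound inflation: 1.0973 × 1.0255 × 1.0641 = 1.19741167.
Deflate: 1.32607291 / 1.19741167 = 1.10744946.
Annualized real rate = 1.10744946^(1/3) − 1 = 3.4605% → 3.46%.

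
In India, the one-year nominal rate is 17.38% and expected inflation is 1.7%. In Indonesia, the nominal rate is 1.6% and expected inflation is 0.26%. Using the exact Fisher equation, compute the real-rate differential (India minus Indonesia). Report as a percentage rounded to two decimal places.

India: (1 + 0.1738)/(1 + 0.0170) − 1 = 15.4179%
Indonesia: (1 + 0.0160)/(1 + 0.0026) − 1 = 1.3365%
Differential = 15.4179% − 1.3365% = 14.0814% → 14.08%.

14.08%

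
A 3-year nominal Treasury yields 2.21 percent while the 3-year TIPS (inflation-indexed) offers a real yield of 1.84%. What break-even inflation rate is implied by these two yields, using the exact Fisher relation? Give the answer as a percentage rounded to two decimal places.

(1 + π) = (1 + i)/(1 + r) = 1.02210 / 1.01840 = 1.003633
Break-even inflation = 1.003633 − 1 → 0.36%.

0.36%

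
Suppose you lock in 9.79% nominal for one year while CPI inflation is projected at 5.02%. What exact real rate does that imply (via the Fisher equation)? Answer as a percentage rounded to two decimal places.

4.54%

By the Fisher equation, 1 + r = (1 + i)/(1 + π).
1 + r = 1.09790 / 1.05020 = 1.045420
r = 1.045420 − 1 = 4.5420%, i.e. 4.54%.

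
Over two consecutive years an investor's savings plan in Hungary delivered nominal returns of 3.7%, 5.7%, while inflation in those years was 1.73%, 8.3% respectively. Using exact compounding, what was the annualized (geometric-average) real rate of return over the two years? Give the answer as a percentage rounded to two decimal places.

Compound the nominal returns: 1.0370 × 1.0570 = 1.09610900.
Compound inflation: 1.0173 × 1.0830 = 1.10173590.
Deflate: 1.09610900 / 1.10173590 = 0.99489270.
Annualized real rate = 0.99489270^(1/2) − 1 = -0.2557% → -0.26%.

-0.26%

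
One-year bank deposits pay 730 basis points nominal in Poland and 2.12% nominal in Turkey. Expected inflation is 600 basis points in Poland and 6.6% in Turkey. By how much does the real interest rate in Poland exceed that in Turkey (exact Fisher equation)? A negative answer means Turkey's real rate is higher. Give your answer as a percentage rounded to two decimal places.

5.43%

Poland: (1 + 0.0730)/(1 + 0.0600) − 1 = 1.2264%
Turkey: (1 + 0.0212)/(1 + 0.0660) − 1 = -4.2026%
Differential = 1.2264% − (-4.2026%) = 5.4290% → 5.43%.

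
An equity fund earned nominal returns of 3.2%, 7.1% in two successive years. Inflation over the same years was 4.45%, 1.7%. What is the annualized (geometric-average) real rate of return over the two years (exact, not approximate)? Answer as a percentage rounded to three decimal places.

2.005%

Compound the nominal returns: 1.0320 × 1.0710 = 1.10527200.
Compound inflation: 1.0445 × 1.0170 = 1.06225650.
Deflate: 1.10527200 / 1.06225650 = 1.04049446.
Annualized real rate = 1.04049446^(1/2) − 1 = 2.0046% → 2.005%.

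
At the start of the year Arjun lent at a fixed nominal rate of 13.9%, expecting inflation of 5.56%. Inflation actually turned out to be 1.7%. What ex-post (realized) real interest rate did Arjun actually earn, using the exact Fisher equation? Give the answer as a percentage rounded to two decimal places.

12.00%

Ex-post: (1 + 0.1390)/(1 + 0.0170) − 1 = 11.9961%
So the realized real rate is 12.00%.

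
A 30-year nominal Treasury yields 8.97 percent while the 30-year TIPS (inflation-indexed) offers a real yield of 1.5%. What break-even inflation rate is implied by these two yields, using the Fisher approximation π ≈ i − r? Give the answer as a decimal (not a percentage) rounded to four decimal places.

0.0747

π ≈ i − r = 8.97% − 1.5% → 0.0747.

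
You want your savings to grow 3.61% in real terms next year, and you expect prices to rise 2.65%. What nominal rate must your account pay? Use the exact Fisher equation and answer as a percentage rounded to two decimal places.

6.36%

(1 + i) = (1 + r)(1 + π) = 1.03610 × 1.02650 = 1.06355665
i = 1.06355665 − 1, so the required nominal rate is 6.36%.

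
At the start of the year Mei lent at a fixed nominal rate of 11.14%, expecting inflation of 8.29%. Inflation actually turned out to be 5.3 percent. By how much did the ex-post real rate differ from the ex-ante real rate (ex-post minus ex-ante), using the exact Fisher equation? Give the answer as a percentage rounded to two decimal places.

2.91%

Ex-ante: (1 + 0.1114)/(1 + 0.0829) − 1 = 2.6318%
Ex-post: (1 + 0.1114)/(1 + 0.0530) − 1 = 5.5461%
Difference (ex-post − ex-ante) = 2.9142% → 2.91%.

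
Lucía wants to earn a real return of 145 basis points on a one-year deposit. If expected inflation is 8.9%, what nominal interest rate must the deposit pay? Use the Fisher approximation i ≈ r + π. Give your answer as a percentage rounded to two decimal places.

10.35%

i ≈ r + π = 1.45% + 8.9% = 10.35%.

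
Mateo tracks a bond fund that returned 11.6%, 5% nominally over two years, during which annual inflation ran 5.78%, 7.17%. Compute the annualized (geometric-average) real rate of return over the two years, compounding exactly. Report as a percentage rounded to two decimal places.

1.67%

Nominal growth factor = 1.1160 × 1.0500 = 1.17180000
Price-level growth factor = 1.0578 × 1.0717 = 1.13364426
Real growth factor = 1.17180000 / 1.13364426 = 1.03365760
Annualized real rate = 1.03365760^(1/2) − 1 = 1.6690% → 1.67%.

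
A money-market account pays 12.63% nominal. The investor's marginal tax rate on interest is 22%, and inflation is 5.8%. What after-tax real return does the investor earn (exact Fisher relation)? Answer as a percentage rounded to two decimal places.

After-tax nominal return = 12.63% × (1 − 0.22) = 9.8514%.
1 + r = 1.098514 / 1.05800 = 1.038293
After-tax real rate = 1.038293 − 1 → 3.83%.

3.83%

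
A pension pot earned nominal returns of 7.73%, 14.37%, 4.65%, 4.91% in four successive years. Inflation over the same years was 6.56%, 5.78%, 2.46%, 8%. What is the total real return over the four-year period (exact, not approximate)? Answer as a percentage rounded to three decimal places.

Nominal growth factor = 1.0773 × 1.1437 × 1.0465 × 1.0491 = 1.352711
Price-level growth factor = 1.0656 × 1.0578 × 1.0246 × 1.0800 = 1.247314
Real growth factor = 1.352711 / 1.247314 = 1.084499
Total real return = 1.084499 − 1 → 8.450%.

8.450%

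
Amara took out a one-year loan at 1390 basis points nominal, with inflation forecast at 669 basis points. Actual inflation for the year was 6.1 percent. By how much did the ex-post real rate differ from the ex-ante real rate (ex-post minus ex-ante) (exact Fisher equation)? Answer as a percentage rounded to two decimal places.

Ex-ante: (1 + 0.1390)/(1 + 0.0669) − 1 = 6.7579%
Ex-post: (1 + 0.1390)/(1 + 0.0610) − 1 = 7.3516%
Difference (ex-post − ex-ante) = 0.5937% → 0.59%.

0.59%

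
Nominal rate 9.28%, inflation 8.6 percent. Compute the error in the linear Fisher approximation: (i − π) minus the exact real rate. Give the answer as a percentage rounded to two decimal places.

0.05%

Approximate: r ≈ 9.280% − 8.600% = 0.6800%
Exact: (1 + 0.0928)/(1 + 0.0860) − 1 = 0.6262%
Error = 0.6800% − 0.6262% = 0.0538% → 0.05%.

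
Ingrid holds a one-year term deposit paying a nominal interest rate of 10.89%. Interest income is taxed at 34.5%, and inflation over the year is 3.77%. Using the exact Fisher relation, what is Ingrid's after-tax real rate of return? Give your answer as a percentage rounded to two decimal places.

3.24%

After-tax nominal return = 10.89% × (1 − 0.345) = 7.13295%.
1 + r = 1.0713295 / 1.03770 = 1.032408
After-tax real rate = 1.032408 − 1 → 3.24%.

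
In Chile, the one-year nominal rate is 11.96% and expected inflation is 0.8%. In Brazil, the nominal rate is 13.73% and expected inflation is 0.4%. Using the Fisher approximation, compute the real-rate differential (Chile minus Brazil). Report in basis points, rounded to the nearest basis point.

Chile: 11.96% − 0.8% = 11.160%
Brazil: 13.73% − 0.4% = 13.330%
Differential = -2.170% → -217 basis points.

-217 basis points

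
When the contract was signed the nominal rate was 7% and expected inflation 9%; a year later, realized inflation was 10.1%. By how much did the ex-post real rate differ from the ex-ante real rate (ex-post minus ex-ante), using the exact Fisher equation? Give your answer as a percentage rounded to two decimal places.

-0.98%

Ex-ante: (1 + 0.0700)/(1 + 0.0900) − 1 = -1.8349%
Ex-post: (1 + 0.0700)/(1 + 0.1010) − 1 = -2.8156%
Difference (ex-post − ex-ante) = -0.9808% → -0.98%.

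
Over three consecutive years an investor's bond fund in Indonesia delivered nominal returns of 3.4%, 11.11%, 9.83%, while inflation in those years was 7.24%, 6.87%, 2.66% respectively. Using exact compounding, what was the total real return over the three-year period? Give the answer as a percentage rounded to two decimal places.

Compound the nominal returns: 1.0340 × 1.1111 × 1.0983 = 1.261812.
Compound inflation: 1.0724 × 1.0687 × 1.0266 = 1.176559.
Deflate: 1.261812 / 1.176559 = 1.072459.
Total real return = 1.072459 − 1 → 7.25%.

7.25%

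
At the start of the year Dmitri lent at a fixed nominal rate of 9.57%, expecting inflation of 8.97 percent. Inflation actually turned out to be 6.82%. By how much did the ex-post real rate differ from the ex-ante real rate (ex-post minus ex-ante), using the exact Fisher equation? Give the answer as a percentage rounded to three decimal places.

2.024%

Ex-ante: (1 + 0.0957)/(1 + 0.0897) − 1 = 0.5506%
Ex-post: (1 + 0.0957)/(1 + 0.0682) − 1 = 2.5744%
Difference (ex-post − ex-ante) = 2.0238% → 2.024%.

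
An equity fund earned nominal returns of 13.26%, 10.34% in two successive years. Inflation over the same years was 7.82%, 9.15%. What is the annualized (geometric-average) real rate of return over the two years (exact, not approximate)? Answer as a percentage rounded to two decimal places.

3.05%

Compound the nominal returns: 1.1326 × 1.1034 = 1.24971084.
Compound inflation: 1.0782 × 1.0915 = 1.17685530.
Deflate: 1.24971084 / 1.17685530 = 1.06190697.
Annualized real rate = 1.06190697^(1/2) − 1 = 3.0489% → 3.05%.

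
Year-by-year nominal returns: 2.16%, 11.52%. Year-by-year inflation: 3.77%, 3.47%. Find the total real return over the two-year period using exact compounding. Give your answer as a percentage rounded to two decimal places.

6.11%

Compound the nominal returns: 1.0216 × 1.1152 = 1.139288.
Compound inflation: 1.0377 × 1.0347 = 1.073708.
Deflate: 1.139288 / 1.073708 = 1.061078.
Total real return = 1.061078 − 1 → 6.11%.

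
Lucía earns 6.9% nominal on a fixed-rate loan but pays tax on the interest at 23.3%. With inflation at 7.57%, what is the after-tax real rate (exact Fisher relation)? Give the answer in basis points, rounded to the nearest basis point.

After-tax nominal return = 6.9% × (1 − 0.233) = 5.2923%.
1 + r = 1.052923 / 1.07570 = 0.978826
After-tax real rate = 0.978826 − 1 → -212 basis points.

-212 basis points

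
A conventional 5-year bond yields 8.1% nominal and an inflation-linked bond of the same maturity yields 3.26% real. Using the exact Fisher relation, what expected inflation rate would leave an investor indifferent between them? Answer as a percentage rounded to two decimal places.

(1 + π) = (1 + i)/(1 + r) = 1.08100 / 1.03260 = 1.046872
Break-even inflation = 1.046872 − 1 → 4.69%.

4.69%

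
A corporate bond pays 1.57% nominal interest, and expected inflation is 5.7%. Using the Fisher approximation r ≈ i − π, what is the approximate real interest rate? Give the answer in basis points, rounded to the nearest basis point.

-413 basis points

r ≈ i − π = 1.57% − 5.7% = -413 basis points.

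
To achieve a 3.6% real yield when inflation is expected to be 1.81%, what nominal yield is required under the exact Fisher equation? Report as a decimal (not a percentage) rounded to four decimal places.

0.0548

(1 + i) = (1 + r)(1 + π) = 1.03600 × 1.01810 = 1.0547516
i = 1.0547516 − 1, so the required nominal rate is 0.0548.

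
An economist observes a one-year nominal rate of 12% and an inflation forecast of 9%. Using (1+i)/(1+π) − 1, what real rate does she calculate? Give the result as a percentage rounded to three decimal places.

1 + r = 1.12000 / 1.09000 = 1.027523
r = 1.027523 − 1 = 2.7523%, i.e. 2.752%.

2.752%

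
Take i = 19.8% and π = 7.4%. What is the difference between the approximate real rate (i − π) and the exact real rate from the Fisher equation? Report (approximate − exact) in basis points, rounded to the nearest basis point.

Approximate: r ≈ 19.800% − 7.400% = 12.4000%
Exact: (1 + 0.1980)/(1 + 0.0740) − 1 = 11.5456%
Error = 12.4000% − 11.5456% = 0.8544% → 85 basis points.

85 basis points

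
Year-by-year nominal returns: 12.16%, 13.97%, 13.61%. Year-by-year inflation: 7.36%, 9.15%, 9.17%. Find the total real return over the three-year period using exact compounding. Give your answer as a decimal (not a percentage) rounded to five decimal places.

Nominal growth factor = 1.1216 × 1.1397 × 1.1361 = 1.452262
Price-level growth factor = 1.0736 × 1.0915 × 1.0917 = 1.279292
Real growth factor = 1.452262 / 1.279292 = 1.135208
Total real return = 1.135208 − 1 → 0.13521.

0.13521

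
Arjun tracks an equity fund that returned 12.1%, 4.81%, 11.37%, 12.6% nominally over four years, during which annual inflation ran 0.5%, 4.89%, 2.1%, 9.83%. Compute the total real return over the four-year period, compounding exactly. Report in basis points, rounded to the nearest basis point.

Nominal growth factor = 1.1210 × 1.0481 × 1.1137 × 1.1260 = 1.473381
Price-level growth factor = 1.0050 × 1.0489 × 1.0210 × 1.0983 = 1.182080
Real growth factor = 1.473381 / 1.182080 = 1.246431
Total real return = 1.246431 − 1 → 2464 basis points.

2464 basis points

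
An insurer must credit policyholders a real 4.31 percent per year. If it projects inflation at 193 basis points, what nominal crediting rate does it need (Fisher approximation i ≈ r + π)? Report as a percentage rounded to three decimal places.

i ≈ r + π = 4.31% + 1.93% = 6.240%.

6.240%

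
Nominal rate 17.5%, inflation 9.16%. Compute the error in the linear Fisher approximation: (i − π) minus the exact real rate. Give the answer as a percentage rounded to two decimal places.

Approximate: r ≈ 17.500% − 9.160% = 8.3400%
Exact: (1 + 0.1750)/(1 + 0.0916) − 1 = 7.6402%
Error = 8.3400% − 7.6402% = 0.6998% → 0.70%.

0.70%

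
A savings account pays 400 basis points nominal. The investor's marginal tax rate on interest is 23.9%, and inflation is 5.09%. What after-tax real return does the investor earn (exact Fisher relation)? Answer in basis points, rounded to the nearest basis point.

After-tax nominal return = 4% × (1 − 0.239) = 3.0440%.
1 + r = 1.03044 / 1.05090 = 0.980531
After-tax real rate = 0.980531 − 1 → -195 basis points.

-195 basis points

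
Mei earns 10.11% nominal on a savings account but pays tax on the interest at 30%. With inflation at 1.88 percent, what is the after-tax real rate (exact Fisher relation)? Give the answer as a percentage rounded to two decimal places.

After-tax nominal return = 10.11% × (1 − 0.3) = 7.0770%.
1 + r = 1.07077 / 1.01880 = 1.051011
After-tax real rate = 1.051011 − 1 → 5.10%.

5.10%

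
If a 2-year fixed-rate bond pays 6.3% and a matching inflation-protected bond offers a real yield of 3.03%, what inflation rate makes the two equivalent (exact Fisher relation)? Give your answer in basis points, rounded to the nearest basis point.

317 basis points

(1 + π) = (1 + i)/(1 + r) = 1.06300 / 1.03030 = 1.031738
Break-even inflation = 1.031738 − 1 → 317 basis points.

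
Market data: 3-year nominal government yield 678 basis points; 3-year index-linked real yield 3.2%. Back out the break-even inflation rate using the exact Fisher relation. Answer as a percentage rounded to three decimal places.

(1 + π) = (1 + i)/(1 + r) = 1.06780 / 1.03200 = 1.034690
Break-even inflation = 1.034690 − 1 → 3.469%.

3.469%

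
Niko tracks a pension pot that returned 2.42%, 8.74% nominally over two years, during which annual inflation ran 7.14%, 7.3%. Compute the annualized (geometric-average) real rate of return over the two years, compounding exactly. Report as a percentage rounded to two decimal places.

-1.57%

Compound the nominal returns: 1.0242 × 1.0874 = 1.11371508.
Compound inflation: 1.0714 × 1.0730 = 1.14961220.
Deflate: 1.11371508 / 1.14961220 = 0.96877458.
Annualized real rate = 0.96877458^(1/2) − 1 = -1.5737% → -1.57%.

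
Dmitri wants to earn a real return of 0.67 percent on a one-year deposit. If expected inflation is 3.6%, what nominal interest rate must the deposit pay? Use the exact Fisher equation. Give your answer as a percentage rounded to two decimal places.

(1 + i) = (1 + r)(1 + π) = 1.00670 × 1.03600 = 1.0429412
i = 1.0429412 − 1, so the required nominal rate is 4.29%.

4.29%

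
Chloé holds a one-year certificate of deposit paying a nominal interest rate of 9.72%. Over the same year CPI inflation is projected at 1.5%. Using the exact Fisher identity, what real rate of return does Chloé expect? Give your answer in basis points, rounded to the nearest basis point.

810 basis points

1 + r = 1.09720 / 1.01500 = 1.080985
r = 1.080985 − 1 = 8.0985%, i.e. 810 basis points.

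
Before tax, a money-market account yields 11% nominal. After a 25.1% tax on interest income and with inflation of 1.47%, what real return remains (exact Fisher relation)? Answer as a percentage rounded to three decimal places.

After-tax nominal return = 11% × (1 − 0.251) = 8.2390%.
1 + r = 1.08239 / 1.01470 = 1.066709
After-tax real rate = 1.066709 − 1 → 6.671%.

6.671%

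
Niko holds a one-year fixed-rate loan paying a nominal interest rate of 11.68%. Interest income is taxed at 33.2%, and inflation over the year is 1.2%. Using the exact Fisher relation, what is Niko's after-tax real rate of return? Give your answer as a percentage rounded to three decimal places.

After-tax nominal return = 11.68% × (1 − 0.332) = 7.80224%.
1 + r = 1.0780224 / 1.01200 = 1.065240
After-tax real rate = 1.065240 − 1 → 6.524%.

6.524%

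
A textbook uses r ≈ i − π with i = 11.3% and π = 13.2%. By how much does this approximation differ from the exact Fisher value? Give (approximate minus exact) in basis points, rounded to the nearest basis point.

-22 basis points

Approximate: r ≈ 11.300% − 13.200% = -1.9000%
Exact: (1 + 0.1130)/(1 + 0.1320) − 1 = -1.6784%
Error = -1.9000% − (-1.6784%) = -0.2216% → -22 basis points.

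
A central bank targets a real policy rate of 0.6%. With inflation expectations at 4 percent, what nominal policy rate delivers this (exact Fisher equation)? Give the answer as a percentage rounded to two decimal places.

4.62%

(1 + i) = (1 + r)(1 + π) = 1.00600 × 1.04000 = 1.04624
i = 1.04624 − 1, so the required nominal rate is 4.62%.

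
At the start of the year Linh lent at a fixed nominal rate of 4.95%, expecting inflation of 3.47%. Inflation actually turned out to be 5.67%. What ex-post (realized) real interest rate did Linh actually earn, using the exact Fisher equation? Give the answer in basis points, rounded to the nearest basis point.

Ex-post: (1 + 0.0495)/(1 + 0.0567) − 1 = -0.6814%
So the realized real rate is -68 basis points.

-68 basis points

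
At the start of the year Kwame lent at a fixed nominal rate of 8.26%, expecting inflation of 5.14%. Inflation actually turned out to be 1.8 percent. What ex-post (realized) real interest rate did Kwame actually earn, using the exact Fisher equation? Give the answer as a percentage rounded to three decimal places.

Ex-post: (1 + 0.0826)/(1 + 0.0180) − 1 = 6.3458%
So the realized real rate is 6.346%.

6.346%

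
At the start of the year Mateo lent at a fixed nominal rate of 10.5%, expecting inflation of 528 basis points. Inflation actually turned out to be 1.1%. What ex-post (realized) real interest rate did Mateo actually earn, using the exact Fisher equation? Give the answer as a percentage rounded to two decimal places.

Ex-post: (1 + 0.1050)/(1 + 0.0110) − 1 = 9.2977%
So the realized real rate is 9.30%.

9.30%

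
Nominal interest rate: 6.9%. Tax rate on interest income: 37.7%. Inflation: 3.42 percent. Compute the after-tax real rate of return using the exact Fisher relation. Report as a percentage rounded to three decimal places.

After-tax nominal return = 6.9% × (1 − 0.377) = 4.2987%.
1 + r = 1.042987 / 1.03420 = 1.008496
After-tax real rate = 1.008496 − 1 → 0.850%.

0.850%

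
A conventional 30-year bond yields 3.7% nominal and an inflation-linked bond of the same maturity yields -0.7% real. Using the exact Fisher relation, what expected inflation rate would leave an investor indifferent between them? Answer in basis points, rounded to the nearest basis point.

443 basis points

(1 + π) = (1 + i)/(1 + r) = 1.03700 / 0.99300 = 1.044310
Break-even inflation = 1.044310 − 1 → 443 basis points.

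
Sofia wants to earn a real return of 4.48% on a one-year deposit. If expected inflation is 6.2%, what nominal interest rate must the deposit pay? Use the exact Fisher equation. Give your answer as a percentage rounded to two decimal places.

(1 + i) = (1 + r)(1 + π) = 1.04480 × 1.06200 = 1.1095776
i = 1.1095776 − 1, so the required nominal rate is 10.96%.

10.96%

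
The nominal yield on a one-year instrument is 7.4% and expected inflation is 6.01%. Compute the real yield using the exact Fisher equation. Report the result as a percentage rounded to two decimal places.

By the Fisher identity, 1 + r = (1 + i)/(1 + π).
1 + r = 1.07400 / 1.06010 = 1.013112
r = 1.013112 − 1 = 1.3112%, i.e. 1.31%.

1.31%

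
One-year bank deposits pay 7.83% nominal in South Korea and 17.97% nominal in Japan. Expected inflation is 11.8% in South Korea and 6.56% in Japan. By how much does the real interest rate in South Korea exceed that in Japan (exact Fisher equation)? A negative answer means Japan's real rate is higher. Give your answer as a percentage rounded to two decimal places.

-14.26%

South Korea: (1 + 0.0783)/(1 + 0.1180) − 1 = -3.5510%
Japan: (1 + 0.1797)/(1 + 0.0656) − 1 = 10.7076%
Differential = -3.5510% − 10.7076% = -14.2586% → -14.26%.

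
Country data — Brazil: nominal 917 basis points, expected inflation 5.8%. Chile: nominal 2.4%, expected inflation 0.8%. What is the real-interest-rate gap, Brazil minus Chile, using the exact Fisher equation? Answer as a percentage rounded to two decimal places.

Brazil: (1 + 0.0917)/(1 + 0.0580) − 1 = 3.1853%
Chile: (1 + 0.0240)/(1 + 0.0080) − 1 = 1.5873%
Differential = 3.1853% − 1.5873% = 1.5980% → 1.60%.

1.60%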